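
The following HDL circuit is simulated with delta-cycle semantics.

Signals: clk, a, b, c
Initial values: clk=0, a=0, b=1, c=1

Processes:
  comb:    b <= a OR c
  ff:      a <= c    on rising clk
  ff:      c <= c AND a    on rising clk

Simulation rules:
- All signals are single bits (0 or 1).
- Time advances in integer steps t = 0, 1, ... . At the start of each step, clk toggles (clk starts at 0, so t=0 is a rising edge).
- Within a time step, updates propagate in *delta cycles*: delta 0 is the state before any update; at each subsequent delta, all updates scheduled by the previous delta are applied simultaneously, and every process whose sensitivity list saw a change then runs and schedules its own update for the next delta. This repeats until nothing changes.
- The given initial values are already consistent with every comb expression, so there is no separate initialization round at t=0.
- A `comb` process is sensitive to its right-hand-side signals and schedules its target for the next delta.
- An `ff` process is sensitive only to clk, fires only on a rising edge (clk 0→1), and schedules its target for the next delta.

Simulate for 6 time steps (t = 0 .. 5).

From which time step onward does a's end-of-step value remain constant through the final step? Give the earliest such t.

2

t=0 Δ0: c=1 clk=0 a=0 b=1
  Δ1: clk:0→1
  Δ2: c:1→0, a:0→1
  (2Δ to stable)
t=1 Δ0: c=0 clk=1 a=1 b=1
  Δ1: clk:1→0
  (1Δ to stable)
t=2 Δ0: c=0 clk=0 a=1 b=1
  Δ1: clk:0→1
  Δ2: a:1→0
  Δ3: b:1→0
  (3Δ to stable)
t=3 Δ0: c=0 clk=1 a=0 b=0
  Δ1: clk:1→0
  (1Δ to stable)
t=4 Δ0: c=0 clk=0 a=0 b=0
  Δ1: clk:0→1
  (1Δ to stable)
t=5 Δ0: c=0 clk=1 a=0 b=0
  Δ1: clk:1→0
  (1Δ to stable)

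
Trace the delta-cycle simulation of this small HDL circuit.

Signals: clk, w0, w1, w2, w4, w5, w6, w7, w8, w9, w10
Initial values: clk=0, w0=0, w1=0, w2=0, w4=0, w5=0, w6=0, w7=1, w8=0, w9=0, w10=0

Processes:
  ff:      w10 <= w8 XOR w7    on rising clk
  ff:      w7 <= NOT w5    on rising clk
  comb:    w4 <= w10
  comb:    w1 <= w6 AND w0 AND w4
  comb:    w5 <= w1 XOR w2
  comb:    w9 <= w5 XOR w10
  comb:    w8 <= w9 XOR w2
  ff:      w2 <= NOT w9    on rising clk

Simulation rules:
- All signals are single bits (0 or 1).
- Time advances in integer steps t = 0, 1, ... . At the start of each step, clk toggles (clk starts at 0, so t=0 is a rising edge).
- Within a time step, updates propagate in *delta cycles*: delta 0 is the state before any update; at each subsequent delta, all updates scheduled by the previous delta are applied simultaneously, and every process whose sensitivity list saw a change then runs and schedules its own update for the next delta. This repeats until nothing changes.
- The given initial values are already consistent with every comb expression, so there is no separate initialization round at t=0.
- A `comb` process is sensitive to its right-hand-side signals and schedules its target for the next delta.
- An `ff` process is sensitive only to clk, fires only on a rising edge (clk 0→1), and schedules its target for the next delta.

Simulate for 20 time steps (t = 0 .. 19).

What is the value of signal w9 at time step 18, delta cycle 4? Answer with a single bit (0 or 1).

t=0 Δ0: w8=0 w1=0 w10=0 w6=0 clk=0 w5=0 w2=0 w7=1 w4=0 w0=0 w9=0
  Δ1: clk:0→1
  Δ2: w10:0→1, w2:0→1
  Δ3: w8:0→1, w5:0→1, w4:0→1, w9:0→1
  Δ4: w8:1→0, w9:1→0
  Δ5: w8:0→1
  (5Δ to stable)
t=1 Δ0: w8=1 w1=0 w10=1 w6=0 clk=1 w5=1 w2=1 w7=1 w4=1 w0=0 w9=0
  Δ1: clk:1→0
  (1Δ to stable)
t=2 Δ0: w8=1 w1=0 w10=1 w6=0 clk=0 w5=1 w2=1 w7=1 w4=1 w0=0 w9=0
  Δ1: clk:0→1
  Δ2: w10:1→0, w7:1→0
  Δ3: w4:1→0, w9:0→1
  Δ4: w8:1→0
  (4Δ to stable)
t=3 Δ0: w8=0 w1=0 w10=0 w6=0 clk=1 w5=1 w2=1 w7=0 w4=0 w0=0 w9=1
  Δ1: clk:1→0
  (1Δ to stable)
t=4 Δ0: w8=0 w1=0 w10=0 w6=0 clk=0 w5=1 w2=1 w7=0 w4=0 w0=0 w9=1
  Δ1: clk:0→1
  Δ2: w2:1→0
  Δ3: w8:0→1, w5:1→0
  Δ4: w9:1→0
  Δ5: w8:1→0
  (5Δ to stable)
t=5 Δ0: w8=0 w1=0 w10=0 w6=0 clk=1 w5=0 w2=0 w7=0 w4=0 w0=0 w9=0
  Δ1: clk:1→0
  (1Δ to stable)
t=6 Δ0: w8=0 w1=0 w10=0 w6=0 clk=0 w5=0 w2=0 w7=0 w4=0 w0=0 w9=0
  Δ1: clk:0→1
  Δ2: w2:0→1, w7:0→1
  Δ3: w8:0→1, w5:0→1
  Δ4: w9:0→1
  Δ5: w8:1→0
  (5Δ to stable)
t=7 Δ0: w8=0 w1=0 w10=0 w6=0 clk=1 w5=1 w2=1 w7=1 w4=0 w0=0 w9=1
  Δ1: clk:1→0
  (1Δ to stable)
t=8 Δ0: w8=0 w1=0 w10=0 w6=0 clk=0 w5=1 w2=1 w7=1 w4=0 w0=0 w9=1
  Δ1: clk:0→1
  Δ2: w10:0→1, w2:1→0, w7:1→0
  Δ3: w8:0→1, w5:1→0, w4:0→1, w9:1→0
  Δ4: w8:1→0, w9:0→1
  Δ5: w8:0→1
  (5Δ to stable)
t=9 Δ0: w8=1 w1=0 w10=1 w6=0 clk=1 w5=0 w2=0 w7=0 w4=1 w0=0 w9=1
  Δ1: clk:1→0
  (1Δ to stable)
t=10 Δ0: w8=1 w1=0 w10=1 w6=0 clk=0 w5=0 w2=0 w7=0 w4=1 w0=0 w9=1
  Δ1: clk:0→1
  Δ2: w7:0→1
  (2Δ to stable)
t=11 Δ0: w8=1 w1=0 w10=1 w6=0 clk=1 w5=0 w2=0 w7=1 w4=1 w0=0 w9=1
  Δ1: clk:1→0
  (1Δ to stable)
t=12 Δ0: w8=1 w1=0 w10=1 w6=0 clk=0 w5=0 w2=0 w7=1 w4=1 w0=0 w9=1
  Δ1: clk:0→1
  Δ2: w10:1→0
  Δ3: w4:1→0, w9:1→0
  Δ4: w8:1→0
  (4Δ to stable)
t=13 Δ0: w8=0 w1=0 w10=0 w6=0 clk=1 w5=0 w2=0 w7=1 w4=0 w0=0 w9=0
  Δ1: clk:1→0
  (1Δ to stable)
t=14 Δ0: w8=0 w1=0 w10=0 w6=0 clk=0 w5=0 w2=0 w7=1 w4=0 w0=0 w9=0
  Δ1: clk:0→1
  Δ2: w10:0→1, w2:0→1
  Δ3: w8:0→1, w5:0→1, w4:0→1, w9:0→1
  Δ4: w8:1→0, w9:1→0
  Δ5: w8:0→1
  (5Δ to stable)
t=15 Δ0: w8=1 w1=0 w10=1 w6=0 clk=1 w5=1 w2=1 w7=1 w4=1 w0=0 w9=0
  Δ1: clk:1→0
  (1Δ to stable)
t=16 Δ0: w8=1 w1=0 w10=1 w6=0 clk=0 w5=1 w2=1 w7=1 w4=1 w0=0 w9=0
  Δ1: clk:0→1
  Δ2: w10:1→0, w7:1→0
  Δ3: w4:1→0, w9:0→1
  Δ4: w8:1→0
  (4Δ to stable)
t=17 Δ0: w8=0 w1=0 w10=0 w6=0 clk=1 w5=1 w2=1 w7=0 w4=0 w0=0 w9=1
  Δ1: clk:1→0
  (1Δ to stable)
t=18 Δ0: w8=0 w1=0 w10=0 w6=0 clk=0 w5=1 w2=1 w7=0 w4=0 w0=0 w9=1
  Δ1: clk:0→1
  Δ2: w2:1→0
  Δ3: w8:0→1, w5:1→0
  Δ4: w9:1→0
  Δ5: w8:1→0
  (5Δ to stable)
t=19 Δ0: w8=0 w1=0 w10=0 w6=0 clk=1 w5=0 w2=0 w7=0 w4=0 w0=0 w9=0
  Δ1: clk:1→0
  (1Δ to stable)

0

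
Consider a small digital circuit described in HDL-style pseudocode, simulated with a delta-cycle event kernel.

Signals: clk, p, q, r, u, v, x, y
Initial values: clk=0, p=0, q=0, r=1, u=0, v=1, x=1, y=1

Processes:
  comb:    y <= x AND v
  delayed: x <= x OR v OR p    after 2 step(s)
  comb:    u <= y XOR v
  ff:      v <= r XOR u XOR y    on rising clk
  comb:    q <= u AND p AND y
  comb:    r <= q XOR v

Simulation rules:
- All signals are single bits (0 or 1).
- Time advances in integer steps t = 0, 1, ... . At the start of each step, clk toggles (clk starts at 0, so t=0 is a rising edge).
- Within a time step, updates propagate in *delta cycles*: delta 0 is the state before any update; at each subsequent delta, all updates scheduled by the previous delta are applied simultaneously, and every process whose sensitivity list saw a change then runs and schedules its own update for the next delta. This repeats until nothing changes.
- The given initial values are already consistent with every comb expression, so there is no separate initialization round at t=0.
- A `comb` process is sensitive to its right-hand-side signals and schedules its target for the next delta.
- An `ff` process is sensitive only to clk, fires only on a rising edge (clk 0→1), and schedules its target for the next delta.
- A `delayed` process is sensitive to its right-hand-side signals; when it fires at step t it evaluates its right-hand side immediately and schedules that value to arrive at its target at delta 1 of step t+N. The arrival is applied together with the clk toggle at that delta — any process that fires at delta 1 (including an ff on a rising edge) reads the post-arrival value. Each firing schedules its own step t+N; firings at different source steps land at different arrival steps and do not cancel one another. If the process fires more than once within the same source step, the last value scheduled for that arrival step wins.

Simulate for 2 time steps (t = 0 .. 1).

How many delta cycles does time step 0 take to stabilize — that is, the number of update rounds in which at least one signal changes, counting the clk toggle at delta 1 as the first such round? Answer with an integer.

[bits: y,p,q,v,r,x,u,clk]
t=0: Δ0=10011100 Δ1=10011101 Δ2=10001101 Δ3=00000111 Δ4=00000101 | 4Δ
t=1: Δ0=00000101 Δ1=00000100 | 1Δ

4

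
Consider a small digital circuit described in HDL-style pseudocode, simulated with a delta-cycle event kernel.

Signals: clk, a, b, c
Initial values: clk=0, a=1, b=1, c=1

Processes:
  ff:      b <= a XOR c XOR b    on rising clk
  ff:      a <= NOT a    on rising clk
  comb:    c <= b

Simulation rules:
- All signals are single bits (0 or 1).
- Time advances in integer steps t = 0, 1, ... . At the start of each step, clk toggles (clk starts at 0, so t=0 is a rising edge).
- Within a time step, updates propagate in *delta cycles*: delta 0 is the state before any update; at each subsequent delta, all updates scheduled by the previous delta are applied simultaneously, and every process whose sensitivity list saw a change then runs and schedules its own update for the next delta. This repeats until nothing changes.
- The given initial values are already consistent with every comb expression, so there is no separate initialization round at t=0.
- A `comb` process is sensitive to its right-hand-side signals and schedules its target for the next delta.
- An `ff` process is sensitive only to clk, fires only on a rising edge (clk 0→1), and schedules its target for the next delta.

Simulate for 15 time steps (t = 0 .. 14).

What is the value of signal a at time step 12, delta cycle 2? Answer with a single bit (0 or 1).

t0.Δ0 clk=0 b=1 c=1 a=1
t0.Δ1 clk=1 b=1 c=1 a=1
t0.Δ2 clk=1 b=1 c=1 a=0
t1.Δ0 clk=1 b=1 c=1 a=0
t1.Δ1 clk=0 b=1 c=1 a=0
t2.Δ0 clk=0 b=1 c=1 a=0
t2.Δ1 clk=1 b=1 c=1 a=0
t2.Δ2 clk=1 b=0 c=1 a=1
t2.Δ3 clk=1 b=0 c=0 a=1
t3.Δ0 clk=1 b=0 c=0 a=1
t3.Δ1 clk=0 b=0 c=0 a=1
t4.Δ0 clk=0 b=0 c=0 a=1
t4.Δ1 clk=1 b=0 c=0 a=1
t4.Δ2 clk=1 b=1 c=0 a=0
t4.Δ3 clk=1 b=1 c=1 a=0
t5.Δ0 clk=1 b=1 c=1 a=0
t5.Δ1 clk=0 b=1 c=1 a=0
t6.Δ0 clk=0 b=1 c=1 a=0
t6.Δ1 clk=1 b=1 c=1 a=0
t6.Δ2 clk=1 b=0 c=1 a=1
t6.Δ3 clk=1 b=0 c=0 a=1
t7.Δ0 clk=1 b=0 c=0 a=1
t7.Δ1 clk=0 b=0 c=0 a=1
t8.Δ0 clk=0 b=0 c=0 a=1
t8.Δ1 clk=1 b=0 c=0 a=1
t8.Δ2 clk=1 b=1 c=0 a=0
t8.Δ3 clk=1 b=1 c=1 a=0
t9.Δ0 clk=1 b=1 c=1 a=0
t9.Δ1 clk=0 b=1 c=1 a=0
t10.Δ0 clk=0 b=1 c=1 a=0
t10.Δ1 clk=1 b=1 c=1 a=0
t10.Δ2 clk=1 b=0 c=1 a=1
t10.Δ3 clk=1 b=0 c=0 a=1
t11.Δ0 clk=1 b=0 c=0 a=1
t11.Δ1 clk=0 b=0 c=0 a=1
t12.Δ0 clk=0 b=0 c=0 a=1
t12.Δ1 clk=1 b=0 c=0 a=1
t12.Δ2 clk=1 b=1 c=0 a=0
t12.Δ3 clk=1 b=1 c=1 a=0
t13.Δ0 clk=1 b=1 c=1 a=0
t13.Δ1 clk=0 b=1 c=1 a=0
t14.Δ0 clk=0 b=1 c=1 a=0
t14.Δ1 clk=1 b=1 c=1 a=0
t14.Δ2 clk=1 b=0 c=1 a=1
t14.Δ3 clk=1 b=0 c=0 a=1

0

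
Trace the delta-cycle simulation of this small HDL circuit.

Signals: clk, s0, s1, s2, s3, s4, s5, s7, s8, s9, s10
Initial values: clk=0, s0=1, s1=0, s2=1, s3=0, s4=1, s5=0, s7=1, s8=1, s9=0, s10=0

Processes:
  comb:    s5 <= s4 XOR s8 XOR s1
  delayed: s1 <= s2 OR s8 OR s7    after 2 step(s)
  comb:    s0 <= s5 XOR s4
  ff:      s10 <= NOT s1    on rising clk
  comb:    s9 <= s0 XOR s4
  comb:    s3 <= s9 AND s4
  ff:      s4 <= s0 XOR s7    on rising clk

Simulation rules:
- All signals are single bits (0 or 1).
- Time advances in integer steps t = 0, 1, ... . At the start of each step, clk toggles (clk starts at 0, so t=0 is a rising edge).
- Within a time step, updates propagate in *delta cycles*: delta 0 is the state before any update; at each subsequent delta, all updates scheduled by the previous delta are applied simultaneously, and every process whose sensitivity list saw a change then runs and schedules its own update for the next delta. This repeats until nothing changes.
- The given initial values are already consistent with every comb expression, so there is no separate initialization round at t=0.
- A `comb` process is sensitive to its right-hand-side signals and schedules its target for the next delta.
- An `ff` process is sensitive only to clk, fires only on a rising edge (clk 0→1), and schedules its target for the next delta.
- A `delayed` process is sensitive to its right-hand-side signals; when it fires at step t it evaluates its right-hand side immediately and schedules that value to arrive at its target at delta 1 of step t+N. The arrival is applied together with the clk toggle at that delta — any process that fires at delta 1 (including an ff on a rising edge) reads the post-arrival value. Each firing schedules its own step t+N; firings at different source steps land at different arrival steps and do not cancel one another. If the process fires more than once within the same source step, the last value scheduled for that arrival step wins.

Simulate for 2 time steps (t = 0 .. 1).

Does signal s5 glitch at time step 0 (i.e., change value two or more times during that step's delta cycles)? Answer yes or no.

no

t0.Δ0 s9=0 clk=0 s7=1 s4=1 s0=1 s8=1 s2=1 s1=0 s3=0 s5=0 s10=0
t0.Δ1 s9=0 clk=1 s7=1 s4=1 s0=1 s8=1 s2=1 s1=0 s3=0 s5=0 s10=0
t0.Δ2 s9=0 clk=1 s7=1 s4=0 s0=1 s8=1 s2=1 s1=0 s3=0 s5=0 s10=1
t0.Δ3 s9=1 clk=1 s7=1 s4=0 s0=0 s8=1 s2=1 s1=0 s3=0 s5=1 s10=1
t0.Δ4 s9=0 clk=1 s7=1 s4=0 s0=1 s8=1 s2=1 s1=0 s3=0 s5=1 s10=1
t0.Δ5 s9=1 clk=1 s7=1 s4=0 s0=1 s8=1 s2=1 s1=0 s3=0 s5=1 s10=1
t1.Δ0 s9=1 clk=1 s7=1 s4=0 s0=1 s8=1 s2=1 s1=0 s3=0 s5=1 s10=1
t1.Δ1 s9=1 clk=0 s7=1 s4=0 s0=1 s8=1 s2=1 s1=0 s3=0 s5=1 s10=1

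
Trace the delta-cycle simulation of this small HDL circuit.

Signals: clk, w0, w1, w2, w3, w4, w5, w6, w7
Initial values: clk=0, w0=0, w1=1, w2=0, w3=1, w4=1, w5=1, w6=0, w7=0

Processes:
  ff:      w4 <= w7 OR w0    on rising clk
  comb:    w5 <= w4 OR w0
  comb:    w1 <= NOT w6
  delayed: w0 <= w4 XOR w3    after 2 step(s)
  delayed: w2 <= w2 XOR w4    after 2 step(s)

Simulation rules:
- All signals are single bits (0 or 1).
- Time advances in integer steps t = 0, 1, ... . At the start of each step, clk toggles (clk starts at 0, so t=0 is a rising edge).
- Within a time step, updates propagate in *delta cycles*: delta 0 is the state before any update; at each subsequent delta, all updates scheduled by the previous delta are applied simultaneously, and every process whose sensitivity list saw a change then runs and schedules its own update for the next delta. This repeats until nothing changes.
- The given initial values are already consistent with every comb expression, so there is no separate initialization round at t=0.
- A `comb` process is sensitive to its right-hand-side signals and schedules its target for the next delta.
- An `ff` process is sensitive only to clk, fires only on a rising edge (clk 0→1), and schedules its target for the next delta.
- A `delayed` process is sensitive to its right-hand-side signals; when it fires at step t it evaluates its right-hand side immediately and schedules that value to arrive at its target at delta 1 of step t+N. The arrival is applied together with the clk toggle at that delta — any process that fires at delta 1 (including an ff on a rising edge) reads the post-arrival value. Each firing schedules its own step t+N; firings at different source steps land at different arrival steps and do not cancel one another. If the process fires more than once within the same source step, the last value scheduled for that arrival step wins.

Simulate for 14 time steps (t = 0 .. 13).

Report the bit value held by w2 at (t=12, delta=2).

1

[bits: w1,w5,w3,w7,w6,w0,clk,w2,w4]
t=0: Δ0=111000001 Δ1=111000101 Δ2=111000100 Δ3=101000100 | 3Δ
t=1: Δ0=101000100 Δ1=101000000 | 1Δ
t=2: Δ0=101000000 Δ1=101001100 Δ2=111001101 | 2Δ
t=3: Δ0=111001101 Δ1=111001001 | 1Δ
t=4: Δ0=111001001 Δ1=111000111 Δ2=111000110 Δ3=101000110 | 3Δ
t=5: Δ0=101000110 Δ1=101000010 | 1Δ
t=6: Δ0=101000010 Δ1=101001110 Δ2=111001111 | 2Δ
t=7: Δ0=111001111 Δ1=111001011 | 1Δ
t=8: Δ0=111001011 Δ1=111000101 Δ2=111000100 Δ3=101000100 | 3Δ
t=9: Δ0=101000100 Δ1=101000000 | 1Δ
t=10: Δ0=101000000 Δ1=101001100 Δ2=111001101 | 2Δ
t=11: Δ0=111001101 Δ1=111001001 | 1Δ
t=12: Δ0=111001001 Δ1=111000111 Δ2=111000110 Δ3=101000110 | 3Δ
t=13: Δ0=101000110 Δ1=101000010 | 1Δ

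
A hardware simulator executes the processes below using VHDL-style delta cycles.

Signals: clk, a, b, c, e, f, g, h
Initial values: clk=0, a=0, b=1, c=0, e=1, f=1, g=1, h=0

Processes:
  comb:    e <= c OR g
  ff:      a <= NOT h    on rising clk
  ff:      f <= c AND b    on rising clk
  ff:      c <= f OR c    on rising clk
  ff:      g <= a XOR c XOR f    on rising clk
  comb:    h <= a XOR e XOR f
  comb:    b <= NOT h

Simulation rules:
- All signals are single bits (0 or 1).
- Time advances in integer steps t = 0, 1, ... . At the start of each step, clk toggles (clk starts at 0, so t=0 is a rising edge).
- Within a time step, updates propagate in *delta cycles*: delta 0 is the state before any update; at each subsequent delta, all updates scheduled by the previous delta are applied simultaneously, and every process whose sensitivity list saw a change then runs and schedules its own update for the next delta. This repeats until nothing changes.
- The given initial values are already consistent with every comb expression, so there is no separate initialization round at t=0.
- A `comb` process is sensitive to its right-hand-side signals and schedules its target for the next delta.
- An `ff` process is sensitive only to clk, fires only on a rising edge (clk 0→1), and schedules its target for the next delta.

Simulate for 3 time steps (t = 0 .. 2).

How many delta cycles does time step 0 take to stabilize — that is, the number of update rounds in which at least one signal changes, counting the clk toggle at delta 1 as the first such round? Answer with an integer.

2

[bits: g,clk,e,f,a,b,h,c]
t=0: Δ0=10110100 Δ1=11110100 Δ2=11101101 | 2Δ
t=1: Δ0=11101101 Δ1=10101101 | 1Δ
t=2: Δ0=10101101 Δ1=11101101 Δ2=01111101 Δ3=01111111 Δ4=01111011 | 4Δ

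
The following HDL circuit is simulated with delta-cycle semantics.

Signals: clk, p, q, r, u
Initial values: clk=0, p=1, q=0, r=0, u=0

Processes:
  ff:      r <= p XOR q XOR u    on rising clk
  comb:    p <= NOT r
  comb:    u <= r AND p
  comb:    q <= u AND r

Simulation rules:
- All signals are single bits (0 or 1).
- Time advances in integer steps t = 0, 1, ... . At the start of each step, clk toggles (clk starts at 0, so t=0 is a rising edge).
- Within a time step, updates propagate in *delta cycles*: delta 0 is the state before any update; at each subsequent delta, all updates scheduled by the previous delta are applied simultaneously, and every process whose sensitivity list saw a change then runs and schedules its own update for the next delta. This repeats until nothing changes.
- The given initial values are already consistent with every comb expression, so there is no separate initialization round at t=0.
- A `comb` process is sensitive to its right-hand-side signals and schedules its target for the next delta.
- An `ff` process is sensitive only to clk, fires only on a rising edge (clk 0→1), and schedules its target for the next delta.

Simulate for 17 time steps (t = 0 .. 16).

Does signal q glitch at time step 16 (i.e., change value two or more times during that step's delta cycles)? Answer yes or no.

t0.Δ0 p=1 r=0 q=0 clk=0 u=0
t0.Δ1 p=1 r=0 q=0 clk=1 u=0
t0.Δ2 p=1 r=1 q=0 clk=1 u=0
t0.Δ3 p=0 r=1 q=0 clk=1 u=1
t0.Δ4 p=0 r=1 q=1 clk=1 u=0
t0.Δ5 p=0 r=1 q=0 clk=1 u=0
t1.Δ0 p=0 r=1 q=0 clk=1 u=0
t1.Δ1 p=0 r=1 q=0 clk=0 u=0
t2.Δ0 p=0 r=1 q=0 clk=0 u=0
t2.Δ1 p=0 r=1 q=0 clk=1 u=0
t2.Δ2 p=0 r=0 q=0 clk=1 u=0
t2.Δ3 p=1 r=0 q=0 clk=1 u=0
t3.Δ0 p=1 r=0 q=0 clk=1 u=0
t3.Δ1 p=1 r=0 q=0 clk=0 u=0
t4.Δ0 p=1 r=0 q=0 clk=0 u=0
t4.Δ1 p=1 r=0 q=0 clk=1 u=0
t4.Δ2 p=1 r=1 q=0 clk=1 u=0
t4.Δ3 p=0 r=1 q=0 clk=1 u=1
t4.Δ4 p=0 r=1 q=1 clk=1 u=0
t4.Δ5 p=0 r=1 q=0 clk=1 u=0
t5.Δ0 p=0 r=1 q=0 clk=1 u=0
t5.Δ1 p=0 r=1 q=0 clk=0 u=0
t6.Δ0 p=0 r=1 q=0 clk=0 u=0
t6.Δ1 p=0 r=1 q=0 clk=1 u=0
t6.Δ2 p=0 r=0 q=0 clk=1 u=0
t6.Δ3 p=1 r=0 q=0 clk=1 u=0
t7.Δ0 p=1 r=0 q=0 clk=1 u=0
t7.Δ1 p=1 r=0 q=0 clk=0 u=0
t8.Δ0 p=1 r=0 q=0 clk=0 u=0
t8.Δ1 p=1 r=0 q=0 clk=1 u=0
t8.Δ2 p=1 r=1 q=0 clk=1 u=0
t8.Δ3 p=0 r=1 q=0 clk=1 u=1
t8.Δ4 p=0 r=1 q=1 clk=1 u=0
t8.Δ5 p=0 r=1 q=0 clk=1 u=0
t9.Δ0 p=0 r=1 q=0 clk=1 u=0
t9.Δ1 p=0 r=1 q=0 clk=0 u=0
t10.Δ0 p=0 r=1 q=0 clk=0 u=0
t10.Δ1 p=0 r=1 q=0 clk=1 u=0
t10.Δ2 p=0 r=0 q=0 clk=1 u=0
t10.Δ3 p=1 r=0 q=0 clk=1 u=0
t11.Δ0 p=1 r=0 q=0 clk=1 u=0
t11.Δ1 p=1 r=0 q=0 clk=0 u=0
t12.Δ0 p=1 r=0 q=0 clk=0 u=0
t12.Δ1 p=1 r=0 q=0 clk=1 u=0
t12.Δ2 p=1 r=1 q=0 clk=1 u=0
t12.Δ3 p=0 r=1 q=0 clk=1 u=1
t12.Δ4 p=0 r=1 q=1 clk=1 u=0
t12.Δ5 p=0 r=1 q=0 clk=1 u=0
t13.Δ0 p=0 r=1 q=0 clk=1 u=0
t13.Δ1 p=0 r=1 q=0 clk=0 u=0
t14.Δ0 p=0 r=1 q=0 clk=0 u=0
t14.Δ1 p=0 r=1 q=0 clk=1 u=0
t14.Δ2 p=0 r=0 q=0 clk=1 u=0
t14.Δ3 p=1 r=0 q=0 clk=1 u=0
t15.Δ0 p=1 r=0 q=0 clk=1 u=0
t15.Δ1 p=1 r=0 q=0 clk=0 u=0
t16.Δ0 p=1 r=0 q=0 clk=0 u=0
t16.Δ1 p=1 r=0 q=0 clk=1 u=0
t16.Δ2 p=1 r=1 q=0 clk=1 u=0
t16.Δ3 p=0 r=1 q=0 clk=1 u=1
t16.Δ4 p=0 r=1 q=1 clk=1 u=0
t16.Δ5 p=0 r=1 q=0 clk=1 u=0

yes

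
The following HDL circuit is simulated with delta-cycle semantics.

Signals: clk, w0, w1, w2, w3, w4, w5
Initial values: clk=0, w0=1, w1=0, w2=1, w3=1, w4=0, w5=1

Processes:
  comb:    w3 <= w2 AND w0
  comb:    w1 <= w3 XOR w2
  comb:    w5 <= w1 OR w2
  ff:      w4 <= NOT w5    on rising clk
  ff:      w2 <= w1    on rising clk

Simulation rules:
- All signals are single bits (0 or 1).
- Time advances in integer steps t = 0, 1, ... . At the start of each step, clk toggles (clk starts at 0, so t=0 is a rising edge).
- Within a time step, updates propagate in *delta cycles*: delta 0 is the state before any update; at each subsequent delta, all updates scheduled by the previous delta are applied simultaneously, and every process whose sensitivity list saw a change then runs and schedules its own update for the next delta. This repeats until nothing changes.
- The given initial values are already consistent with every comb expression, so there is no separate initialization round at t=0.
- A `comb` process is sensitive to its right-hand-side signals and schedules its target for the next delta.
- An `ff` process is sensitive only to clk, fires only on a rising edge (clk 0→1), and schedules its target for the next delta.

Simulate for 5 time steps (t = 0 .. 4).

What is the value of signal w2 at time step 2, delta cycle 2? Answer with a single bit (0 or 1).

t0.Δ0 clk=0 w0=1 w5=1 w3=1 w1=0 w2=1 w4=0
t0.Δ1 clk=1 w0=1 w5=1 w3=1 w1=0 w2=1 w4=0
t0.Δ2 clk=1 w0=1 w5=1 w3=1 w1=0 w2=0 w4=0
t0.Δ3 clk=1 w0=1 w5=0 w3=0 w1=1 w2=0 w4=0
t0.Δ4 clk=1 w0=1 w5=1 w3=0 w1=0 w2=0 w4=0
t0.Δ5 clk=1 w0=1 w5=0 w3=0 w1=0 w2=0 w4=0
t1.Δ0 clk=1 w0=1 w5=0 w3=0 w1=0 w2=0 w4=0
t1.Δ1 clk=0 w0=1 w5=0 w3=0 w1=0 w2=0 w4=0
t2.Δ0 clk=0 w0=1 w5=0 w3=0 w1=0 w2=0 w4=0
t2.Δ1 clk=1 w0=1 w5=0 w3=0 w1=0 w2=0 w4=0
t2.Δ2 clk=1 w0=1 w5=0 w3=0 w1=0 w2=0 w4=1
t3.Δ0 clk=1 w0=1 w5=0 w3=0 w1=0 w2=0 w4=1
t3.Δ1 clk=0 w0=1 w5=0 w3=0 w1=0 w2=0 w4=1
t4.Δ0 clk=0 w0=1 w5=0 w3=0 w1=0 w2=0 w4=1
t4.Δ1 clk=1 w0=1 w5=0 w3=0 w1=0 w2=0 w4=1

0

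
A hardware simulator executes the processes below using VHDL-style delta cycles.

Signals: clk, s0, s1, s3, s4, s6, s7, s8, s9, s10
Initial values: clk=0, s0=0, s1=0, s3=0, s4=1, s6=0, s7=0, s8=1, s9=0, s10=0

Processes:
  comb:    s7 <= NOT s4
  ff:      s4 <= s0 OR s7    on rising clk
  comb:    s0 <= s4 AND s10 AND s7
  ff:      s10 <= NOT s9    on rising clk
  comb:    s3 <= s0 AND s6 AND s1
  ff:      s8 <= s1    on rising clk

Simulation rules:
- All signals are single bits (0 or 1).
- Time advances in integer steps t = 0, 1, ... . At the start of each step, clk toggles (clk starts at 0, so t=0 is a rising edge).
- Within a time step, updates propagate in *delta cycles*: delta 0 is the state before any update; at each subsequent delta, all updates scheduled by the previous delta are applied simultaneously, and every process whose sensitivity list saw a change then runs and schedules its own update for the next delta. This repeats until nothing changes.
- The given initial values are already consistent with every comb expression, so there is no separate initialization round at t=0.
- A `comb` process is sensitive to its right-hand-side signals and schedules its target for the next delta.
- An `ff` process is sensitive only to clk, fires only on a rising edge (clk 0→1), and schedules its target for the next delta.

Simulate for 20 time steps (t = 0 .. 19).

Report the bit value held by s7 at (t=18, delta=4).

t=0 Δ0: s10=0 s4=1 s6=0 s7=0 s0=0 clk=0 s9=0 s3=0 s1=0 s8=1
  Δ1: clk:0→1
  Δ2: s10:0→1, s4:1→0, s8:1→0
  Δ3: s7:0→1
  (3Δ to stable)
t=1 Δ0: s10=1 s4=0 s6=0 s7=1 s0=0 clk=1 s9=0 s3=0 s1=0 s8=0
  Δ1: clk:1→0
  (1Δ to stable)
t=2 Δ0: s10=1 s4=0 s6=0 s7=1 s0=0 clk=0 s9=0 s3=0 s1=0 s8=0
  Δ1: clk:0→1
  Δ2: s4:0→1
  Δ3: s7:1→0, s0:0→1
  Δ4: s0:1→0
  (4Δ to stable)
t=3 Δ0: s10=1 s4=1 s6=0 s7=0 s0=0 clk=1 s9=0 s3=0 s1=0 s8=0
  Δ1: clk:1→0
  (1Δ to stable)
t=4 Δ0: s10=1 s4=1 s6=0 s7=0 s0=0 clk=0 s9=0 s3=0 s1=0 s8=0
  Δ1: clk:0→1
  Δ2: s4:1→0
  Δ3: s7:0→1
  (3Δ to stable)
t=5 Δ0: s10=1 s4=0 s6=0 s7=1 s0=0 clk=1 s9=0 s3=0 s1=0 s8=0
  Δ1: clk:1→0
  (1Δ to stable)
t=6 Δ0: s10=1 s4=0 s6=0 s7=1 s0=0 clk=0 s9=0 s3=0 s1=0 s8=0
  Δ1: clk:0→1
  Δ2: s4:0→1
  Δ3: s7:1→0, s0:0→1
  Δ4: s0:1→0
  (4Δ to stable)
t=7 Δ0: s10=1 s4=1 s6=0 s7=0 s0=0 clk=1 s9=0 s3=0 s1=0 s8=0
  Δ1: clk:1→0
  (1Δ to stable)
t=8 Δ0: s10=1 s4=1 s6=0 s7=0 s0=0 clk=0 s9=0 s3=0 s1=0 s8=0
  Δ1: clk:0→1
  Δ2: s4:1→0
  Δ3: s7:0→1
  (3Δ to stable)
t=9 Δ0: s10=1 s4=0 s6=0 s7=1 s0=0 clk=1 s9=0 s3=0 s1=0 s8=0
  Δ1: clk:1→0
  (1Δ to stable)
t=10 Δ0: s10=1 s4=0 s6=0 s7=1 s0=0 clk=0 s9=0 s3=0 s1=0 s8=0
  Δ1: clk:0→1
  Δ2: s4:0→1
  Δ3: s7:1→0, s0:0→1
  Δ4: s0:1→0
  (4Δ to stable)
t=11 Δ0: s10=1 s4=1 s6=0 s7=0 s0=0 clk=1 s9=0 s3=0 s1=0 s8=0
  Δ1: clk:1→0
  (1Δ to stable)
t=12 Δ0: s10=1 s4=1 s6=0 s7=0 s0=0 clk=0 s9=0 s3=0 s1=0 s8=0
  Δ1: clk:0→1
  Δ2: s4:1→0
  Δ3: s7:0→1
  (3Δ to stable)
t=13 Δ0: s10=1 s4=0 s6=0 s7=1 s0=0 clk=1 s9=0 s3=0 s1=0 s8=0
  Δ1: clk:1→0
  (1Δ to stable)
t=14 Δ0: s10=1 s4=0 s6=0 s7=1 s0=0 clk=0 s9=0 s3=0 s1=0 s8=0
  Δ1: clk:0→1
  Δ2: s4:0→1
  Δ3: s7:1→0, s0:0→1
  Δ4: s0:1→0
  (4Δ to stable)
t=15 Δ0: s10=1 s4=1 s6=0 s7=0 s0=0 clk=1 s9=0 s3=0 s1=0 s8=0
  Δ1: clk:1→0
  (1Δ to stable)
t=16 Δ0: s10=1 s4=1 s6=0 s7=0 s0=0 clk=0 s9=0 s3=0 s1=0 s8=0
  Δ1: clk:0→1
  Δ2: s4:1→0
  Δ3: s7:0→1
  (3Δ to stable)
t=17 Δ0: s10=1 s4=0 s6=0 s7=1 s0=0 clk=1 s9=0 s3=0 s1=0 s8=0
  Δ1: clk:1→0
  (1Δ to stable)
t=18 Δ0: s10=1 s4=0 s6=0 s7=1 s0=0 clk=0 s9=0 s3=0 s1=0 s8=0
  Δ1: clk:0→1
  Δ2: s4:0→1
  Δ3: s7:1→0, s0:0→1
  Δ4: s0:1→0
  (4Δ to stable)
t=19 Δ0: s10=1 s4=1 s6=0 s7=0 s0=0 clk=1 s9=0 s3=0 s1=0 s8=0
  Δ1: clk:1→0
  (1Δ to stable)

0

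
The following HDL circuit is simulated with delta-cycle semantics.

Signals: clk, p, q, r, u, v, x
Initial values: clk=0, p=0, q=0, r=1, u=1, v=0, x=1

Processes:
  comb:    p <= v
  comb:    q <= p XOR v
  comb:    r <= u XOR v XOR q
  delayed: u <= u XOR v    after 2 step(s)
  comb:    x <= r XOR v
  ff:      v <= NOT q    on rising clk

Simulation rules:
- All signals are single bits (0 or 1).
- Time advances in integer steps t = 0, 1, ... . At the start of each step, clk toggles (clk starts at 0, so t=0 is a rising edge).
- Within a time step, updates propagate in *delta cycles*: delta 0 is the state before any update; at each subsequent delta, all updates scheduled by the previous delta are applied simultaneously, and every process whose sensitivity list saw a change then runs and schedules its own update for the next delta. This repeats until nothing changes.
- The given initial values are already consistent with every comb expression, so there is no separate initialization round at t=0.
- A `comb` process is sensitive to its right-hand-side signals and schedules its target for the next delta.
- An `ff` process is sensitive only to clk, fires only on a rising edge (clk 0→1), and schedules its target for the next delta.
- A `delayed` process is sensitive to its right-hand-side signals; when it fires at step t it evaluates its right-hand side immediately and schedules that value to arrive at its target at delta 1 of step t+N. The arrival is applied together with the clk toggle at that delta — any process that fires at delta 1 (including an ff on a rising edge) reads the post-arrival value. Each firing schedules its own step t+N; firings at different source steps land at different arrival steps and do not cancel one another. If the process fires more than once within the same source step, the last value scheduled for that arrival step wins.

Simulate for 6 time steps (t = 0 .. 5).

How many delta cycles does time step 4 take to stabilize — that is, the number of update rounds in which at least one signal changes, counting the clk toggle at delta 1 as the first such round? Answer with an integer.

[bits: q,v,u,x,r,p,clk]
t=0: Δ0=0011100 Δ1=0011101 Δ2=0111101 Δ3=1110011 Δ4=0111111 Δ5=0110011 Δ6=0111011 | 6Δ
t=1: Δ0=0111011 Δ1=0111010 | 1Δ
t=2: Δ0=0111010 Δ1=0101011 Δ2=0101111 Δ3=0100111 | 3Δ
t=3: Δ0=0100111 Δ1=0100110 | 1Δ
t=4: Δ0=0100110 Δ1=0110111 Δ2=0110011 Δ3=0111011 | 3Δ
t=5: Δ0=0111011 Δ1=0111010 | 1Δ

3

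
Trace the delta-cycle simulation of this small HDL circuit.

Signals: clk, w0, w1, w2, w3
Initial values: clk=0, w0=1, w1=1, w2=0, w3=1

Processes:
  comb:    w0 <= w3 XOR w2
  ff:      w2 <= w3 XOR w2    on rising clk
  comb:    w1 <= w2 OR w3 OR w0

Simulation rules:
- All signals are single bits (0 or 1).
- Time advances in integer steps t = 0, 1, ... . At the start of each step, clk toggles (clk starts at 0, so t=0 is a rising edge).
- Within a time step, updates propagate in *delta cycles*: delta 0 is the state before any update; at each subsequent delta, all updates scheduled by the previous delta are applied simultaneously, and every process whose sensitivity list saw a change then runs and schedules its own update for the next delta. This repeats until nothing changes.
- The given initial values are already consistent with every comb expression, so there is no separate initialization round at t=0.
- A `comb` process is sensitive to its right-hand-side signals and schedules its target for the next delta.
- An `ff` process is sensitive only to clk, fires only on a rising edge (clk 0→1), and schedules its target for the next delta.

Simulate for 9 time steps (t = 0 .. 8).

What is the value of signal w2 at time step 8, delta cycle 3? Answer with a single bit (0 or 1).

1

t=0 Δ0: clk=0 w1=1 w3=1 w0=1 w2=0
  Δ1: clk:0→1
  Δ2: w2:0→1
  Δ3: w0:1→0
  (3Δ to stable)
t=1 Δ0: clk=1 w1=1 w3=1 w0=0 w2=1
  Δ1: clk:1→0
  (1Δ to stable)
t=2 Δ0: clk=0 w1=1 w3=1 w0=0 w2=1
  Δ1: clk:0→1
  Δ2: w2:1→0
  Δ3: w0:0→1
  (3Δ to stable)
t=3 Δ0: clk=1 w1=1 w3=1 w0=1 w2=0
  Δ1: clk:1→0
  (1Δ to stable)
t=4 Δ0: clk=0 w1=1 w3=1 w0=1 w2=0
  Δ1: clk:0→1
  Δ2: w2:0→1
  Δ3: w0:1→0
  (3Δ to stable)
t=5 Δ0: clk=1 w1=1 w3=1 w0=0 w2=1
  Δ1: clk:1→0
  (1Δ to stable)
t=6 Δ0: clk=0 w1=1 w3=1 w0=0 w2=1
  Δ1: clk:0→1
  Δ2: w2:1→0
  Δ3: w0:0→1
  (3Δ to stable)
t=7 Δ0: clk=1 w1=1 w3=1 w0=1 w2=0
  Δ1: clk:1→0
  (1Δ to stable)
t=8 Δ0: clk=0 w1=1 w3=1 w0=1 w2=0
  Δ1: clk:0→1
  Δ2: w2:0→1
  Δ3: w0:1→0
  (3Δ to stable)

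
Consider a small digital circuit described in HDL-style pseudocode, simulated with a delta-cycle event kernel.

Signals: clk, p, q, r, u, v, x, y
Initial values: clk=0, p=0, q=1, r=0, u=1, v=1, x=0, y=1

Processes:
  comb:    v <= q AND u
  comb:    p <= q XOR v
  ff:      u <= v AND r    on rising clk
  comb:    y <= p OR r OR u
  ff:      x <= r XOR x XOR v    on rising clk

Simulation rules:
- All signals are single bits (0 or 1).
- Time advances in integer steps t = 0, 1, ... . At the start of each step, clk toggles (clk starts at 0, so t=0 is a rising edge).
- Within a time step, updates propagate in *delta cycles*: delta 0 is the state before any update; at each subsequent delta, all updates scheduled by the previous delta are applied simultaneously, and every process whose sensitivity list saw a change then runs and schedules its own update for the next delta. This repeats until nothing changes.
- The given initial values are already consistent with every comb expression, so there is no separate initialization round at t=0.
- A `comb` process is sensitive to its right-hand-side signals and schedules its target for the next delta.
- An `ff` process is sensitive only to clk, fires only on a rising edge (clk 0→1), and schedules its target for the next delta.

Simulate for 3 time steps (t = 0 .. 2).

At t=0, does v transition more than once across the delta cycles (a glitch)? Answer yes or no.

t=0 Δ0: q=1 y=1 r=0 u=1 clk=0 v=1 x=0 p=0
  Δ1: clk:0→1
  Δ2: u:1→0, x:0→1
  Δ3: y:1→0, v:1→0
  Δ4: p:0→1
  Δ5: y:0→1
  (5Δ to stable)
t=1 Δ0: q=1 y=1 r=0 u=0 clk=1 v=0 x=1 p=1
  Δ1: clk:1→0
  (1Δ to stable)
t=2 Δ0: q=1 y=1 r=0 u=0 clk=0 v=0 x=1 p=1
  Δ1: clk:0→1
  (1Δ to stable)

no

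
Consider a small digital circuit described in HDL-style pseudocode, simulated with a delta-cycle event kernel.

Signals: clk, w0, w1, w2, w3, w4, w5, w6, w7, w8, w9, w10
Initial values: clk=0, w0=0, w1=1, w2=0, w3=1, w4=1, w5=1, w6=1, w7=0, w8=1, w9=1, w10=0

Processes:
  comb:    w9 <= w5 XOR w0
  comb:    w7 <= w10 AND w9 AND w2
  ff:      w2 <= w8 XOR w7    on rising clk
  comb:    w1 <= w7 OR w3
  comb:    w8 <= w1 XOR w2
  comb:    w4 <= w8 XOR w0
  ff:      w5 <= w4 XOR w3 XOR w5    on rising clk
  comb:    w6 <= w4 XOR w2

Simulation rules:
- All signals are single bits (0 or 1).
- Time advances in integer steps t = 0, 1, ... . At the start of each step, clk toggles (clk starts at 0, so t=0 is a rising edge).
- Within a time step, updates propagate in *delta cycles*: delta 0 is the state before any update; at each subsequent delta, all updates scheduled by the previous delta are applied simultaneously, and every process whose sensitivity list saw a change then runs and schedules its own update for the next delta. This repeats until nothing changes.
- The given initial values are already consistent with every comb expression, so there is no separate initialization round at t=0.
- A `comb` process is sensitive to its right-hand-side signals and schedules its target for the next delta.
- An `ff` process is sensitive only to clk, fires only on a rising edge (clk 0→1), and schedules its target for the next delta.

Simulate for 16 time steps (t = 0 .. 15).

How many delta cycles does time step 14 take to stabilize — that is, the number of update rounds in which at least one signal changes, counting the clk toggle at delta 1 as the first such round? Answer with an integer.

t=0 Δ0: w4=1 w10=0 w9=1 w3=1 w0=0 w8=1 w1=1 w7=0 w2=0 w6=1 w5=1 clk=0
  Δ1: clk:0→1
  Δ2: w2:0→1
  Δ3: w8:1→0, w6:1→0
  Δ4: w4:1→0
  Δ5: w6:0→1
  (5Δ to stable)
t=1 Δ0: w4=0 w10=0 w9=1 w3=1 w0=0 w8=0 w1=1 w7=0 w2=1 w6=1 w5=1 clk=1
  Δ1: clk:1→0
  (1Δ to stable)
t=2 Δ0: w4=0 w10=0 w9=1 w3=1 w0=0 w8=0 w1=1 w7=0 w2=1 w6=1 w5=1 clk=0
  Δ1: clk:0→1
  Δ2: w2:1→0, w5:1→0
  Δ3: w9:1→0, w8:0→1, w6:1→0
  Δ4: w4:0→1
  Δ5: w6:0→1
  (5Δ to stable)
t=3 Δ0: w4=1 w10=0 w9=0 w3=1 w0=0 w8=1 w1=1 w7=0 w2=0 w6=1 w5=0 clk=1
  Δ1: clk:1→0
  (1Δ to stable)
t=4 Δ0: w4=1 w10=0 w9=0 w3=1 w0=0 w8=1 w1=1 w7=0 w2=0 w6=1 w5=0 clk=0
  Δ1: clk:0→1
  Δ2: w2:0→1
  Δ3: w8:1→0, w6:1→0
  Δ4: w4:1→0
  Δ5: w6:0→1
  (5Δ to stable)
t=5 Δ0: w4=0 w10=0 w9=0 w3=1 w0=0 w8=0 w1=1 w7=0 w2=1 w6=1 w5=0 clk=1
  Δ1: clk:1→0
  (1Δ to stable)
t=6 Δ0: w4=0 w10=0 w9=0 w3=1 w0=0 w8=0 w1=1 w7=0 w2=1 w6=1 w5=0 clk=0
  Δ1: clk:0→1
  Δ2: w2:1→0, w5:0→1
  Δ3: w9:0→1, w8:0→1, w6:1→0
  Δ4: w4:0→1
  Δ5: w6:0→1
  (5Δ to stable)
t=7 Δ0: w4=1 w10=0 w9=1 w3=1 w0=0 w8=1 w1=1 w7=0 w2=0 w6=1 w5=1 clk=1
  Δ1: clk:1→0
  (1Δ to stable)
t=8 Δ0: w4=1 w10=0 w9=1 w3=1 w0=0 w8=1 w1=1 w7=0 w2=0 w6=1 w5=1 clk=0
  Δ1: clk:0→1
  Δ2: w2:0→1
  Δ3: w8:1→0, w6:1→0
  Δ4: w4:1→0
  Δ5: w6:0→1
  (5Δ to stable)
t=9 Δ0: w4=0 w10=0 w9=1 w3=1 w0=0 w8=0 w1=1 w7=0 w2=1 w6=1 w5=1 clk=1
  Δ1: clk:1→0
  (1Δ to stable)
t=10 Δ0: w4=0 w10=0 w9=1 w3=1 w0=0 w8=0 w1=1 w7=0 w2=1 w6=1 w5=1 clk=0
  Δ1: clk:0→1
  Δ2: w2:1→0, w5:1→0
  Δ3: w9:1→0, w8:0→1, w6:1→0
  Δ4: w4:0→1
  Δ5: w6:0→1
  (5Δ to stable)
t=11 Δ0: w4=1 w10=0 w9=0 w3=1 w0=0 w8=1 w1=1 w7=0 w2=0 w6=1 w5=0 clk=1
  Δ1: clk:1→0
  (1Δ to stable)
t=12 Δ0: w4=1 w10=0 w9=0 w3=1 w0=0 w8=1 w1=1 w7=0 w2=0 w6=1 w5=0 clk=0
  Δ1: clk:0→1
  Δ2: w2:0→1
  Δ3: w8:1→0, w6:1→0
  Δ4: w4:1→0
  Δ5: w6:0→1
  (5Δ to stable)
t=13 Δ0: w4=0 w10=0 w9=0 w3=1 w0=0 w8=0 w1=1 w7=0 w2=1 w6=1 w5=0 clk=1
  Δ1: clk:1→0
  (1Δ to stable)
t=14 Δ0: w4=0 w10=0 w9=0 w3=1 w0=0 w8=0 w1=1 w7=0 w2=1 w6=1 w5=0 clk=0
  Δ1: clk:0→1
  Δ2: w2:1→0, w5:0→1
  Δ3: w9:0→1, w8:0→1, w6:1→0
  Δ4: w4:0→1
  Δ5: w6:0→1
  (5Δ to stable)
t=15 Δ0: w4=1 w10=0 w9=1 w3=1 w0=0 w8=1 w1=1 w7=0 w2=0 w6=1 w5=1 clk=1
  Δ1: clk:1→0
  (1Δ to stable)

5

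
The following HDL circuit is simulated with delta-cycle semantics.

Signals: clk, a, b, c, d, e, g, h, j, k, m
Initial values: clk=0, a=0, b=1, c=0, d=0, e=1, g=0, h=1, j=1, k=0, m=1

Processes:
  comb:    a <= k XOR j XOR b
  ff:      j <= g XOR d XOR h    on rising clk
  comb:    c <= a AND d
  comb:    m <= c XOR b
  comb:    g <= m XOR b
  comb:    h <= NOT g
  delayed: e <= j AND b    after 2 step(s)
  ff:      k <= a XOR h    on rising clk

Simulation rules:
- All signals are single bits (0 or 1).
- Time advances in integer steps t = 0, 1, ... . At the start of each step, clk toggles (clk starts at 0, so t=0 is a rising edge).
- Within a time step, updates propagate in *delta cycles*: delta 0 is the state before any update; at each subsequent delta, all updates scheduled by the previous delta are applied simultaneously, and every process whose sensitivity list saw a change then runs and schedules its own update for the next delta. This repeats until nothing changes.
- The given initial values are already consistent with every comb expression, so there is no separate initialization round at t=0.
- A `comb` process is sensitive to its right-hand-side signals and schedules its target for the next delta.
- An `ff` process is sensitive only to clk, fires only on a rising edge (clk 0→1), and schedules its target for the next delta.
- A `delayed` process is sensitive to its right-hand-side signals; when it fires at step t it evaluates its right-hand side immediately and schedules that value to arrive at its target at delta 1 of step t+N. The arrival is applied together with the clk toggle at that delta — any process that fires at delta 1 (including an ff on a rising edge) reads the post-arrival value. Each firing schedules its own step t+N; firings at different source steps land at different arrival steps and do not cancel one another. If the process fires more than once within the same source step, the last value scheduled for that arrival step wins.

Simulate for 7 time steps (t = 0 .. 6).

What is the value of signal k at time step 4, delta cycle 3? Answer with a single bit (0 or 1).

t0.Δ0 d=0 c=0 k=0 h=1 b=1 a=0 clk=0 e=1 j=1 m=1 g=0
t0.Δ1 d=0 c=0 k=0 h=1 b=1 a=0 clk=1 e=1 j=1 m=1 g=0
t0.Δ2 d=0 c=0 k=1 h=1 b=1 a=0 clk=1 e=1 j=1 m=1 g=0
t0.Δ3 d=0 c=0 k=1 h=1 b=1 a=1 clk=1 e=1 j=1 m=1 g=0
t1.Δ0 d=0 c=0 k=1 h=1 b=1 a=1 clk=1 e=1 j=1 m=1 g=0
t1.Δ1 d=0 c=0 k=1 h=1 b=1 a=1 clk=0 e=1 j=1 m=1 g=0
t2.Δ0 d=0 c=0 k=1 h=1 b=1 a=1 clk=0 e=1 j=1 m=1 g=0
t2.Δ1 d=0 c=0 k=1 h=1 b=1 a=1 clk=1 e=1 j=1 m=1 g=0
t2.Δ2 d=0 c=0 k=0 h=1 b=1 a=1 clk=1 e=1 j=1 m=1 g=0
t2.Δ3 d=0 c=0 k=0 h=1 b=1 a=0 clk=1 e=1 j=1 m=1 g=0
t3.Δ0 d=0 c=0 k=0 h=1 b=1 a=0 clk=1 e=1 j=1 m=1 g=0
t3.Δ1 d=0 c=0 k=0 h=1 b=1 a=0 clk=0 e=1 j=1 m=1 g=0
t4.Δ0 d=0 c=0 k=0 h=1 b=1 a=0 clk=0 e=1 j=1 m=1 g=0
t4.Δ1 d=0 c=0 k=0 h=1 b=1 a=0 clk=1 e=1 j=1 m=1 g=0
t4.Δ2 d=0 c=0 k=1 h=1 b=1 a=0 clk=1 e=1 j=1 m=1 g=0
t4.Δ3 d=0 c=0 k=1 h=1 b=1 a=1 clk=1 e=1 j=1 m=1 g=0
t5.Δ0 d=0 c=0 k=1 h=1 b=1 a=1 clk=1 e=1 j=1 m=1 g=0
t5.Δ1 d=0 c=0 k=1 h=1 b=1 a=1 clk=0 e=1 j=1 m=1 g=0
t6.Δ0 d=0 c=0 k=1 h=1 b=1 a=1 clk=0 e=1 j=1 m=1 g=0
t6.Δ1 d=0 c=0 k=1 h=1 b=1 a=1 clk=1 e=1 j=1 m=1 g=0
t6.Δ2 d=0 c=0 k=0 h=1 b=1 a=1 clk=1 e=1 j=1 m=1 g=0
t6.Δ3 d=0 c=0 k=0 h=1 b=1 a=0 clk=1 e=1 j=1 m=1 g=0

1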